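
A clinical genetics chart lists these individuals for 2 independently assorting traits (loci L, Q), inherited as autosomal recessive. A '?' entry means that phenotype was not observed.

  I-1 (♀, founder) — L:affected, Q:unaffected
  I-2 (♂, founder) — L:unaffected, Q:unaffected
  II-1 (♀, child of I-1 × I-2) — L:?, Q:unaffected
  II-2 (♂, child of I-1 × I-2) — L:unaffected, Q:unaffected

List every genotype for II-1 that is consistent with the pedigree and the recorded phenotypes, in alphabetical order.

L/I-1 aff ·: ll
L/I-2 un ·: LL|Ll
L/II-1 ? I-1×I-2: Ll|ll
L/II-2 un I-1×I-2: Ll
⇒ L over [I-1,I-2,II-1,II-2]: 3 consistent
Q/I-1 un ·: QQ|Qq
Q/I-2 un ·: QQ|Qq
Q/II-1 un I-1×I-2: QQ|Qq
Q/II-2 un I-1×I-2: QQ|Qq
⇒ Q over [I-1,I-2,II-1,II-2]: 13 consistent

II-1 ∈ {Ll QQ, Ll Qq, ll QQ, ll Qq}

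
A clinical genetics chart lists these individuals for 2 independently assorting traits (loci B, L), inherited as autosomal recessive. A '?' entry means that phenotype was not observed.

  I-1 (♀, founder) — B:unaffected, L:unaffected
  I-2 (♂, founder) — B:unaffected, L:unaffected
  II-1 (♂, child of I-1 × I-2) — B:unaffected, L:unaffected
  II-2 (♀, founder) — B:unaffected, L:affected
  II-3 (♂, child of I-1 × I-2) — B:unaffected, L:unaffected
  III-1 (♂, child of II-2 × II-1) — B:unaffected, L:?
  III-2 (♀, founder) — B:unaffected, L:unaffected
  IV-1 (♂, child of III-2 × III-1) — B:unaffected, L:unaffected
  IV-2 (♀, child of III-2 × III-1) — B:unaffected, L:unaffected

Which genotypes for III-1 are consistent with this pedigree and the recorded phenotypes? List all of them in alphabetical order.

B/I-1 un ·: BB|Bb
B/I-2 un ·: BB|Bb
B/II-1 un I-1×I-2: BB|Bb
B/II-2 un ·: BB|Bb
B/II-3 un I-1×I-2: BB|Bb
B/III-1 un II-2×II-1: BB|Bb
B/III-2 un ·: BB|Bb
B/IV-1 un III-2×III-1: BB|Bb
B/IV-2 un III-2×III-1: BB|Bb
⇒ B over [I-1,I-2,II-1,II-2,II-3,III-1,III-2,IV-1,IV-2]: 282 consistent
L/I-1 un ·: LL|Ll
L/I-2 un ·: LL|Ll
L/II-1 un I-1×I-2: LL|Ll
L/II-2 aff ·: ll
L/II-3 un I-1×I-2: LL|Ll
L/III-1 ? II-2×II-1: Ll|ll
L/III-2 un ·: LL|Ll
L/IV-1 un III-2×III-1: LL|Ll
L/IV-2 un III-2×III-1: LL|Ll
⇒ L over [I-1,I-2,II-1,II-2,II-3,III-1,III-2,IV-1,IV-2]: 116 consistent

III-1 ∈ {BB Ll, BB ll, Bb Ll, Bb ll}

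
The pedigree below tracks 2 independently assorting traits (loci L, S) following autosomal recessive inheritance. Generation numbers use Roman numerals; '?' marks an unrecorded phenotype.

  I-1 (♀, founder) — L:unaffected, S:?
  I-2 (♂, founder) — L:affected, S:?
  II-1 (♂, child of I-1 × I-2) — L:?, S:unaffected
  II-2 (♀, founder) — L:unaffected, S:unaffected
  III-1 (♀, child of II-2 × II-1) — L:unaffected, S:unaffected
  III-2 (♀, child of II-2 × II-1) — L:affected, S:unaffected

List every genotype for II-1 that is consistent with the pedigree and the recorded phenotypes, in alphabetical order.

L/I-1 un ·: LL|Ll
L/I-2 aff ·: ll
L/II-1 ? I-1×I-2: Ll|ll
L/II-2 un ·: Ll
L/III-1 un II-2×II-1: LL|Ll
L/III-2 aff II-2×II-1: ll
⇒ L over [I-1,I-2,II-1,II-2,III-1,III-2]: 5 consistent
S/I-1 ? ·: SS|Ss|ss
S/I-2 ? ·: SS|Ss|ss
S/II-1 un I-1×I-2: SS|Ss
S/II-2 un ·: SS|Ss
S/III-1 un II-2×II-1: SS|Ss
S/III-2 un II-2×II-1: SS|Ss
⇒ S over [I-1,I-2,II-1,II-2,III-1,III-2]: 76 consistent

II-1 ∈ {Ll SS, Ll Ss, ll SS, ll Ss}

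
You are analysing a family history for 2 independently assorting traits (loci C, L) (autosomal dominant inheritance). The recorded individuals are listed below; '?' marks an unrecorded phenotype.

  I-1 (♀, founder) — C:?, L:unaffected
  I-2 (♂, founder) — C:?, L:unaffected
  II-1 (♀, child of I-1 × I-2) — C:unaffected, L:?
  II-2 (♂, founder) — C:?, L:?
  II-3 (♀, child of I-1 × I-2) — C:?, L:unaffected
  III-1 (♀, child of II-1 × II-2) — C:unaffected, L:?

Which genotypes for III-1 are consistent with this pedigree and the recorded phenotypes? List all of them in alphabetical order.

C/I-1 ? ·: cc|Cc
C/I-2 ? ·: cc|Cc
C/II-1 un I-1×I-2: cc
C/II-2 ? ·: cc|Cc
C/II-3 ? I-1×I-2: cc|Cc|CC
C/III-1 un II-1×II-2: cc
⇒ C over [I-1,I-2,II-1,II-2,II-3,III-1]: 16 consistent
L/I-1 un ·: ll
L/I-2 un ·: ll
L/II-1 ? I-1×I-2: ll
L/II-2 ? ·: ll|Ll|LL
L/II-3 un I-1×I-2: ll
L/III-1 ? II-1×II-2: ll|Ll
⇒ L over [I-1,I-2,II-1,II-2,II-3,III-1]: 4 consistent

III-1 ∈ {cc Ll, cc ll}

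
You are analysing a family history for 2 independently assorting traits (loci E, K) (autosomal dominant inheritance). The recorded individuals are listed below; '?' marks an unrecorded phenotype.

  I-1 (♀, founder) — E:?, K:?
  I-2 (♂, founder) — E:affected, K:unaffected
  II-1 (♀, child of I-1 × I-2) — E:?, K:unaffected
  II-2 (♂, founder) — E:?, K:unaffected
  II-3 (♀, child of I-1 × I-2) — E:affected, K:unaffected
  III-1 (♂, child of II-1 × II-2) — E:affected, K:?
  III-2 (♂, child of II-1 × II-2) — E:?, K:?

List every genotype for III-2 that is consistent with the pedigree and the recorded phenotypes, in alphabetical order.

E/I-1 ? ·: ee|Ee|EE
E/I-2 aff ·: Ee|EE
E/II-1 ? I-1×I-2: ee|Ee|EE
E/II-2 ? ·: ee|Ee|EE
E/II-3 aff I-1×I-2: Ee|EE
E/III-1 aff II-1×II-2: Ee|EE
E/III-2 ? II-1×II-2: ee|Ee|EE
⇒ E over [I-1,I-2,II-1,II-2,II-3,III-1,III-2]: 147 consistent
K/I-1 ? ·: kk|Kk
K/I-2 un ·: kk
K/II-1 un I-1×I-2: kk
K/II-2 un ·: kk
K/II-3 un I-1×I-2: kk
K/III-1 ? II-1×II-2: kk
K/III-2 ? II-1×II-2: kk
⇒ K over [I-1,I-2,II-1,II-2,II-3,III-1,III-2]: 2 consistent

III-2 ∈ {EE kk, Ee kk, ee kk}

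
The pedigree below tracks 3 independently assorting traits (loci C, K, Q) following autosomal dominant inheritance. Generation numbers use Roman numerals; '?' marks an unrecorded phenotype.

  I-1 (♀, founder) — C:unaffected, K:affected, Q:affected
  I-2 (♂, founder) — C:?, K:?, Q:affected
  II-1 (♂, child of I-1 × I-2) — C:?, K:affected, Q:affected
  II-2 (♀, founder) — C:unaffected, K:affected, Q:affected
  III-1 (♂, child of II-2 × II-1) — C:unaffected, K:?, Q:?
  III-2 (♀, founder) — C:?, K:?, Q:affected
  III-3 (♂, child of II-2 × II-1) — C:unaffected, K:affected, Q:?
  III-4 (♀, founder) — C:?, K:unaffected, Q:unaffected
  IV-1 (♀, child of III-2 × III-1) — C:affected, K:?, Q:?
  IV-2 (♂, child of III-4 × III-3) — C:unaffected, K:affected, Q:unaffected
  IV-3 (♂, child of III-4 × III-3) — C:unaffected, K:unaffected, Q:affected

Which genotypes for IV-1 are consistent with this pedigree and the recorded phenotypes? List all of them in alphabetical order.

IV-1 ∈ {Cc KK QQ, Cc KK Qq, Cc KK qq, Cc Kk QQ, Cc Kk Qq, Cc Kk qq, Cc kk QQ, Cc kk Qq, Cc kk qq}

C/I-1 un ·: cc
C/I-2 ? ·: cc|Cc|CC
C/II-1 ? I-1×I-2: cc|Cc
C/II-2 un ·: cc
C/III-1 un II-2×II-1: cc
C/III-2 ? ·: Cc|CC
C/III-3 un II-2×II-1: cc
C/III-4 ? ·: cc|Cc
C/IV-1 aff III-2×III-1: Cc
C/IV-2 un III-4×III-3: cc
C/IV-3 un III-4×III-3: cc
⇒ C over [I-1,I-2,II-1,II-2,III-1,III-2,III-3,III-4,IV-1,IV-2,IV-3]: 16 consistent
K/I-1 aff ·: Kk|KK
K/I-2 ? ·: kk|Kk|KK
K/II-1 aff I-1×I-2: Kk|KK
K/II-2 aff ·: Kk|KK
K/III-1 ? II-2×II-1: kk|Kk|KK
K/III-2 ? ·: kk|Kk|KK
K/III-3 aff II-2×II-1: Kk
K/III-4 un ·: kk
K/IV-1 ? III-2×III-1: kk|Kk|KK
K/IV-2 aff III-4×III-3: Kk
K/IV-3 un III-4×III-3: kk
⇒ K over [I-1,I-2,II-1,II-2,III-1,III-2,III-3,III-4,IV-1,IV-2,IV-3]: 174 consistent
Q/I-1 aff ·: Qq|QQ
Q/I-2 aff ·: Qq|QQ
Q/II-1 aff I-1×I-2: Qq|QQ
Q/II-2 aff ·: Qq|QQ
Q/III-1 ? II-2×II-1: qq|Qq|QQ
Q/III-2 aff ·: Qq|QQ
Q/III-3 ? II-2×II-1: Qq
Q/III-4 un ·: qq
Q/IV-1 ? III-2×III-1: qq|Qq|QQ
Q/IV-2 un III-4×III-3: qq
Q/IV-3 aff III-4×III-3: Qq
⇒ Q over [I-1,I-2,II-1,II-2,III-1,III-2,III-3,III-4,IV-1,IV-2,IV-3]: 89 consistent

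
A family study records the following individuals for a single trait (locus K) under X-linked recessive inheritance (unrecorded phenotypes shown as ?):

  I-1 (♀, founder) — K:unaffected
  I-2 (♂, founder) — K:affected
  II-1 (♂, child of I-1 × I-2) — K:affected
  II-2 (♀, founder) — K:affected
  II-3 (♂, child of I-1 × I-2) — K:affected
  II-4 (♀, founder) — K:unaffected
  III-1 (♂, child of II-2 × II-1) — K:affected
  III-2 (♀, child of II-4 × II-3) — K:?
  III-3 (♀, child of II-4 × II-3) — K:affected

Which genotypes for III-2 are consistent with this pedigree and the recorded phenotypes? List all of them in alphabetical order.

III-2 ∈ {X^KX^k, X^kX^k}

K/I-1 un ·: X^KX^k
K/I-2 aff ·: X^kY
K/II-1 aff I-1×I-2: X^kY
K/II-2 aff ·: X^kX^k
K/II-3 aff I-1×I-2: X^kY
K/II-4 un ·: X^KX^k
K/III-1 aff II-2×II-1: X^kY
K/III-2 ? II-4×II-3: X^KX^k|X^kX^k
K/III-3 aff II-4×II-3: X^kX^k
⇒ K over [I-1,I-2,II-1,II-2,II-3,II-4,III-1,III-2,III-3]: 2 consistent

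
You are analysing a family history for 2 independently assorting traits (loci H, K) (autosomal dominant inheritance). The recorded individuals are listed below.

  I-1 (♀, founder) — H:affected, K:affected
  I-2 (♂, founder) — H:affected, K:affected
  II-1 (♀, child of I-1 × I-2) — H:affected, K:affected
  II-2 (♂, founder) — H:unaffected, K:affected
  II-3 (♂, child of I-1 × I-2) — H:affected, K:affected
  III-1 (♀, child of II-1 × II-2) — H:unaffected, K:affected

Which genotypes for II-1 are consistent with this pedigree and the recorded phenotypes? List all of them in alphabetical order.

H/I-1 aff ·: Hh|HH
H/I-2 aff ·: Hh|HH
H/II-1 aff I-1×I-2: Hh
H/II-2 un ·: hh
H/II-3 aff I-1×I-2: Hh|HH
H/III-1 un II-1×II-2: hh
⇒ H over [I-1,I-2,II-1,II-2,II-3,III-1]: 6 consistent
K/I-1 aff ·: Kk|KK
K/I-2 aff ·: Kk|KK
K/II-1 aff I-1×I-2: Kk|KK
K/II-2 aff ·: Kk|KK
K/II-3 aff I-1×I-2: Kk|KK
K/III-1 aff II-1×II-2: Kk|KK
⇒ K over [I-1,I-2,II-1,II-2,II-3,III-1]: 45 consistent

II-1 ∈ {Hh KK, Hh Kk}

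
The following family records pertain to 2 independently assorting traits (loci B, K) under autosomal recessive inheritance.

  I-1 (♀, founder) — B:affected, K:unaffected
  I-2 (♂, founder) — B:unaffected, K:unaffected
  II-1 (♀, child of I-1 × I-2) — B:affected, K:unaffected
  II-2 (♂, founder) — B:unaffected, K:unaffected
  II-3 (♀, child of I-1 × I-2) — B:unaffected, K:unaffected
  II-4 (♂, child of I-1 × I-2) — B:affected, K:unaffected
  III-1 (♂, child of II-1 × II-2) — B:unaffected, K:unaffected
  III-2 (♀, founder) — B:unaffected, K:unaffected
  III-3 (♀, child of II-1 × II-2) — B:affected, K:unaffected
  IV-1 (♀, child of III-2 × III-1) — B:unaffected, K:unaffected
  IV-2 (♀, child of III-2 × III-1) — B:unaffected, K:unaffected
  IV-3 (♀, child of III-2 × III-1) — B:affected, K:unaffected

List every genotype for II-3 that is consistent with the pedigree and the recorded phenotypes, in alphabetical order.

B/I-1 aff ·: bb
B/I-2 un ·: Bb
B/II-1 aff I-1×I-2: bb
B/II-2 un ·: Bb
B/II-3 un I-1×I-2: Bb
B/II-4 aff I-1×I-2: bb
B/III-1 un II-1×II-2: Bb
B/III-2 un ·: Bb
B/III-3 aff II-1×II-2: bb
B/IV-1 un III-2×III-1: BB|Bb
B/IV-2 un III-2×III-1: BB|Bb
B/IV-3 aff III-2×III-1: bb
⇒ B over [I-1,I-2,II-1,II-2,II-3,II-4,III-1,III-2,III-3,IV-1,IV-2,IV-3]: 4 consistent
K/I-1 un ·: KK|Kk
K/I-2 un ·: KK|Kk
K/II-1 un I-1×I-2: KK|Kk
K/II-2 un ·: KK|Kk
K/II-3 un I-1×I-2: KK|Kk
K/II-4 un I-1×I-2: KK|Kk
K/III-1 un II-1×II-2: KK|Kk
K/III-2 un ·: KK|Kk
K/III-3 un II-1×II-2: KK|Kk
K/IV-1 un III-2×III-1: KK|Kk
K/IV-2 un III-2×III-1: KK|Kk
K/IV-3 un III-2×III-1: KK|Kk
⇒ K over [I-1,I-2,II-1,II-2,II-3,II-4,III-1,III-2,III-3,IV-1,IV-2,IV-3]: 1967 consistent

II-3 ∈ {Bb KK, Bb Kk}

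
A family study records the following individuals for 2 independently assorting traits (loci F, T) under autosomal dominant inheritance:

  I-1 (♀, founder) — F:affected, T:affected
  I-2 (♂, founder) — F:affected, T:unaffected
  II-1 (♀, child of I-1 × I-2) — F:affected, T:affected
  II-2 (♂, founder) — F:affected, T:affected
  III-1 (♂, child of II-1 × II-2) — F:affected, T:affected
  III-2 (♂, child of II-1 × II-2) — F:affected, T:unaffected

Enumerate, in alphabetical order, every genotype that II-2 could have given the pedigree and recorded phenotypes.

F/I-1 aff ·: Ff|FF
F/I-2 aff ·: Ff|FF
F/II-1 aff I-1×I-2: Ff|FF
F/II-2 aff ·: Ff|FF
F/III-1 aff II-1×II-2: Ff|FF
F/III-2 aff II-1×II-2: Ff|FF
⇒ F over [I-1,I-2,II-1,II-2,III-1,III-2]: 44 consistent
T/I-1 aff ·: Tt|TT
T/I-2 un ·: tt
T/II-1 aff I-1×I-2: Tt
T/II-2 aff ·: Tt
T/III-1 aff II-1×II-2: Tt|TT
T/III-2 un II-1×II-2: tt
⇒ T over [I-1,I-2,II-1,II-2,III-1,III-2]: 4 consistent

II-2 ∈ {FF Tt, Ff Tt}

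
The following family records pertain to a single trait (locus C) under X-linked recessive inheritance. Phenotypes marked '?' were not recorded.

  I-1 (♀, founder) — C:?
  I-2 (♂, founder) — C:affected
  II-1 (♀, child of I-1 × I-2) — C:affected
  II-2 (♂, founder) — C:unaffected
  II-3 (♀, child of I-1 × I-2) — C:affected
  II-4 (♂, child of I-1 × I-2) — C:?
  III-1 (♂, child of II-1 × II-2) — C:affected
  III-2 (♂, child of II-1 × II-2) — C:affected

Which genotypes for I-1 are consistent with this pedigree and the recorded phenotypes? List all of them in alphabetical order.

C/I-1 ? ·: X^CX^c|X^cX^c
C/I-2 aff ·: X^cY
C/II-1 aff I-1×I-2: X^cX^c
C/II-2 un ·: X^CY
C/II-3 aff I-1×I-2: X^cX^c
C/II-4 ? I-1×I-2: X^CY|X^cY
C/III-1 aff II-1×II-2: X^cY
C/III-2 aff II-1×II-2: X^cY
⇒ C over [I-1,I-2,II-1,II-2,II-3,II-4,III-1,III-2]: 3 consistent

I-1 ∈ {X^CX^c, X^cX^c}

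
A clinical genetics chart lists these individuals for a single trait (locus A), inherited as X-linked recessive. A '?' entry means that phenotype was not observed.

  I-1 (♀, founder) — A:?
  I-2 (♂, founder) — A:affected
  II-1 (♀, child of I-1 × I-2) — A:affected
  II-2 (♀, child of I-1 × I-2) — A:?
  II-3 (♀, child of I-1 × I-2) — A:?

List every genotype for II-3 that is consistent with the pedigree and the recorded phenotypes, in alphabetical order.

A/I-1 ? ·: X^AX^a|X^aX^a
A/I-2 aff ·: X^aY
A/II-1 aff I-1×I-2: X^aX^a
A/II-2 ? I-1×I-2: X^AX^a|X^aX^a
A/II-3 ? I-1×I-2: X^AX^a|X^aX^a
⇒ A over [I-1,I-2,II-1,II-2,II-3]: 5 consistent

II-3 ∈ {X^AX^a, X^aX^a}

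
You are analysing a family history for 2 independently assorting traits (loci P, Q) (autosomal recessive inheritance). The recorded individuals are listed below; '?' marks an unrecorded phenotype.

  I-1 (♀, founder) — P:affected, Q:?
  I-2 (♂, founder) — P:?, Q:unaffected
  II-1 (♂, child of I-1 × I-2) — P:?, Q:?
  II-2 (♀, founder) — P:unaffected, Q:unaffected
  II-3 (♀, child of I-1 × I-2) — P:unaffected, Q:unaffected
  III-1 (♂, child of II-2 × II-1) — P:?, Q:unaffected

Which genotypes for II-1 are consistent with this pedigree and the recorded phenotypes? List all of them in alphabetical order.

II-1 ∈ {Pp QQ, Pp Qq, Pp qq, pp QQ, pp Qq, pp qq}

P/I-1 aff ·: pp
P/I-2 ? ·: PP|Pp
P/II-1 ? I-1×I-2: Pp|pp
P/II-2 un ·: PP|Pp
P/II-3 un I-1×I-2: Pp
P/III-1 ? II-2×II-1: PP|Pp|pp
⇒ P over [I-1,I-2,II-1,II-2,II-3,III-1]: 13 consistent
Q/I-1 ? ·: QQ|Qq|qq
Q/I-2 un ·: QQ|Qq
Q/II-1 ? I-1×I-2: QQ|Qq|qq
Q/II-2 un ·: QQ|Qq
Q/II-3 un I-1×I-2: QQ|Qq
Q/III-1 un II-2×II-1: QQ|Qq
⇒ Q over [I-1,I-2,II-1,II-2,II-3,III-1]: 59 consistent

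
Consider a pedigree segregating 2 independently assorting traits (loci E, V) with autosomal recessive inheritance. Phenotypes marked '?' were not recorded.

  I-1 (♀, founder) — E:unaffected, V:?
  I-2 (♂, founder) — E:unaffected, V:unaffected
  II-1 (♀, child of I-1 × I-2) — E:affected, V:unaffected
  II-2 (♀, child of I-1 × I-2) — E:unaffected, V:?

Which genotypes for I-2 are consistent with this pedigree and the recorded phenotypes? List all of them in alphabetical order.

E/I-1 un ·: Ee
E/I-2 un ·: Ee
E/II-1 aff I-1×I-2: ee
E/II-2 un I-1×I-2: EE|Ee
⇒ E over [I-1,I-2,II-1,II-2]: 2 consistent
V/I-1 ? ·: VV|Vv|vv
V/I-2 un ·: VV|Vv
V/II-1 un I-1×I-2: VV|Vv
V/II-2 ? I-1×I-2: VV|Vv|vv
⇒ V over [I-1,I-2,II-1,II-2]: 18 consistent

I-2 ∈ {Ee VV, Ee Vv}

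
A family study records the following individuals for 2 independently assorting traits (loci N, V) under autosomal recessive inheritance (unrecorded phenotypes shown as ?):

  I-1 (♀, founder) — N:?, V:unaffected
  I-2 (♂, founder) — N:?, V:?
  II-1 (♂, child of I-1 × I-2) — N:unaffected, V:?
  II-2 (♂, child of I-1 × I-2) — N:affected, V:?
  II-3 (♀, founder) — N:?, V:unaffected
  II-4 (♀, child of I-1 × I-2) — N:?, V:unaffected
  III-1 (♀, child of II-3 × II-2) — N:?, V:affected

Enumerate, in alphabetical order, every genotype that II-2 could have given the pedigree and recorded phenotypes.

II-2 ∈ {nn Vv, nn vv}

N/I-1 ? ·: Nn|nn
N/I-2 ? ·: Nn|nn
N/II-1 un I-1×I-2: NN|Nn
N/II-2 aff I-1×I-2: nn
N/II-3 ? ·: NN|Nn|nn
N/II-4 ? I-1×I-2: NN|Nn|nn
N/III-1 ? II-3×II-2: Nn|nn
⇒ N over [I-1,I-2,II-1,II-2,II-3,II-4,III-1]: 40 consistent
V/I-1 un ·: VV|Vv
V/I-2 ? ·: VV|Vv|vv
V/II-1 ? I-1×I-2: VV|Vv|vv
V/II-2 ? I-1×I-2: Vv|vv
V/II-3 un ·: Vv
V/II-4 un I-1×I-2: VV|Vv
V/III-1 aff II-3×II-2: vv
⇒ V over [I-1,I-2,II-1,II-2,II-3,II-4,III-1]: 25 consistent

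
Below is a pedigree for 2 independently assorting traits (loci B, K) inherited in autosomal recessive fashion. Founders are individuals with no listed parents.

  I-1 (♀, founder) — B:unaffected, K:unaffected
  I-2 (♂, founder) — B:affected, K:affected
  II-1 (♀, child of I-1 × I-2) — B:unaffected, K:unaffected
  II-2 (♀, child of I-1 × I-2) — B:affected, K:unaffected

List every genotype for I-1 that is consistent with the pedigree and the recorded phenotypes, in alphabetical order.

B/I-1 un ·: Bb
B/I-2 aff ·: bb
B/II-1 un I-1×I-2: Bb
B/II-2 aff I-1×I-2: bb
⇒ B over [I-1,I-2,II-1,II-2]: 1 consistent
K/I-1 un ·: KK|Kk
K/I-2 aff ·: kk
K/II-1 un I-1×I-2: Kk
K/II-2 un I-1×I-2: Kk
⇒ K over [I-1,I-2,II-1,II-2]: 2 consistent

I-1 ∈ {Bb KK, Bb Kk}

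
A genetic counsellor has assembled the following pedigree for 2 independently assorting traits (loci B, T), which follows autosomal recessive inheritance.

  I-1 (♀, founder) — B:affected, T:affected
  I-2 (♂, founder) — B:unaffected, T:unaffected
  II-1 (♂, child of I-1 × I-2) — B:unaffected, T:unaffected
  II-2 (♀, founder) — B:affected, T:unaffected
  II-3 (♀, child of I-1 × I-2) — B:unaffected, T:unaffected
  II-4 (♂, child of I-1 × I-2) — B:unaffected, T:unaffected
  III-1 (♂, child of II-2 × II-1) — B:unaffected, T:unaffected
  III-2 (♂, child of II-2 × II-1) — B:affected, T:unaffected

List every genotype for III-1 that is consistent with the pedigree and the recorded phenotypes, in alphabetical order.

B/I-1 aff ·: bb
B/I-2 un ·: BB|Bb
B/II-1 un I-1×I-2: Bb
B/II-2 aff ·: bb
B/II-3 un I-1×I-2: Bb
B/II-4 un I-1×I-2: Bb
B/III-1 un II-2×II-1: Bb
B/III-2 aff II-2×II-1: bb
⇒ B over [I-1,I-2,II-1,II-2,II-3,II-4,III-1,III-2]: 2 consistent
T/I-1 aff ·: tt
T/I-2 un ·: TT|Tt
T/II-1 un I-1×I-2: Tt
T/II-2 un ·: TT|Tt
T/II-3 un I-1×I-2: Tt
T/II-4 un I-1×I-2: Tt
T/III-1 un II-2×II-1: TT|Tt
T/III-2 un II-2×II-1: TT|Tt
⇒ T over [I-1,I-2,II-1,II-2,II-3,II-4,III-1,III-2]: 16 consistent

III-1 ∈ {Bb TT, Bb Tt}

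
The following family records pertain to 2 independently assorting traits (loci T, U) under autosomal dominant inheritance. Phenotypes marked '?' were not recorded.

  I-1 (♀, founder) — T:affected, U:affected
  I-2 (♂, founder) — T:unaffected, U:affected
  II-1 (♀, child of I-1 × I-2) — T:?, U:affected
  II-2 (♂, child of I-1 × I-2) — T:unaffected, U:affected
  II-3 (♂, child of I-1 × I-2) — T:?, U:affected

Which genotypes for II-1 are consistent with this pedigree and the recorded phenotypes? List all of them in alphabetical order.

T/I-1 aff ·: Tt
T/I-2 un ·: tt
T/II-1 ? I-1×I-2: tt|Tt
T/II-2 un I-1×I-2: tt
T/II-3 ? I-1×I-2: tt|Tt
⇒ T over [I-1,I-2,II-1,II-2,II-3]: 4 consistent
U/I-1 aff ·: Uu|UU
U/I-2 aff ·: Uu|UU
U/II-1 aff I-1×I-2: Uu|UU
U/II-2 aff I-1×I-2: Uu|UU
U/II-3 aff I-1×I-2: Uu|UU
⇒ U over [I-1,I-2,II-1,II-2,II-3]: 25 consistent

II-1 ∈ {Tt UU, Tt Uu, tt UU, tt Uu}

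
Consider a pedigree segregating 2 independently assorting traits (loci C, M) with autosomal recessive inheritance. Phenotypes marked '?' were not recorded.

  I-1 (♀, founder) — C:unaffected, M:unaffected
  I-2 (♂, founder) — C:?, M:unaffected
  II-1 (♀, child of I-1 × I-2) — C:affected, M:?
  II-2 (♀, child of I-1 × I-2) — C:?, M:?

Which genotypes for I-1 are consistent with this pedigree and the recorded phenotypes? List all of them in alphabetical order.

C/I-1 un ·: Cc
C/I-2 ? ·: Cc|cc
C/II-1 aff I-1×I-2: cc
C/II-2 ? I-1×I-2: CC|Cc|cc
⇒ C over [I-1,I-2,II-1,II-2]: 5 consistent
M/I-1 un ·: MM|Mm
M/I-2 un ·: MM|Mm
M/II-1 ? I-1×I-2: MM|Mm|mm
M/II-2 ? I-1×I-2: MM|Mm|mm
⇒ M over [I-1,I-2,II-1,II-2]: 18 consistent

I-1 ∈ {Cc MM, Cc Mm}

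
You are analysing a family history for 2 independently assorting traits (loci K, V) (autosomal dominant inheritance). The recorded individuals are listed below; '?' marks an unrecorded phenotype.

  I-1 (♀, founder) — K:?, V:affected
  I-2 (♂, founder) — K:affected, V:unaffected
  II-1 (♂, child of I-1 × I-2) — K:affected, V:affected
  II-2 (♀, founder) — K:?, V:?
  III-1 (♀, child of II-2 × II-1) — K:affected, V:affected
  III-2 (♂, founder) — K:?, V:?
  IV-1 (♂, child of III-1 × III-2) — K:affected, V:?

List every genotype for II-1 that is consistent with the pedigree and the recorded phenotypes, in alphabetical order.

II-1 ∈ {KK Vv, Kk Vv}

K/I-1 ? ·: kk|Kk|KK
K/I-2 aff ·: Kk|KK
K/II-1 aff I-1×I-2: Kk|KK
K/II-2 ? ·: kk|Kk|KK
K/III-1 aff II-2×II-1: Kk|KK
K/III-2 ? ·: kk|Kk|KK
K/IV-1 aff III-1×III-2: Kk|KK
⇒ K over [I-1,I-2,II-1,II-2,III-1,III-2,IV-1]: 187 consistent
V/I-1 aff ·: Vv|VV
V/I-2 un ·: vv
V/II-1 aff I-1×I-2: Vv
V/II-2 ? ·: vv|Vv|VV
V/III-1 aff II-2×II-1: Vv|VV
V/III-2 ? ·: vv|Vv|VV
V/IV-1 ? III-1×III-2: vv|Vv|VV
⇒ V over [I-1,I-2,II-1,II-2,III-1,III-2,IV-1]: 58 consistent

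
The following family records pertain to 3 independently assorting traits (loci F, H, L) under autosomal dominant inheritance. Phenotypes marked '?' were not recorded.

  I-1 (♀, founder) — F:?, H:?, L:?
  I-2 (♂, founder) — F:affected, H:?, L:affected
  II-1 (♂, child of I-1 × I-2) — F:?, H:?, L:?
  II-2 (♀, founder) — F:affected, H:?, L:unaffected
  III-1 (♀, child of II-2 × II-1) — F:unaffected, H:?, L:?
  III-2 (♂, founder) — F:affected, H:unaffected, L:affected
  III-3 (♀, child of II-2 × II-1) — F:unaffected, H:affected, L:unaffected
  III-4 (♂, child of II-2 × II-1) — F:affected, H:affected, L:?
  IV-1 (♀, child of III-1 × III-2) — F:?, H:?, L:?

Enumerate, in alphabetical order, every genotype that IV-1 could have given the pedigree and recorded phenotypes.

IV-1 ∈ {Ff Hh LL, Ff Hh Ll, Ff Hh ll, Ff hh LL, Ff hh Ll, Ff hh ll, ff Hh LL, ff Hh Ll, ff Hh ll, ff hh LL, ff hh Ll, ff hh ll}

F/I-1 ? ·: ff|Ff|FF
F/I-2 aff ·: Ff|FF
F/II-1 ? I-1×I-2: ff|Ff
F/II-2 aff ·: Ff
F/III-1 un II-2×II-1: ff
F/III-2 aff ·: Ff|FF
F/III-3 un II-2×II-1: ff
F/III-4 aff II-2×II-1: Ff|FF
F/IV-1 ? III-1×III-2: ff|Ff
⇒ F over [I-1,I-2,II-1,II-2,III-1,III-2,III-3,III-4,IV-1]: 36 consistent
H/I-1 ? ·: hh|Hh|HH
H/I-2 ? ·: hh|Hh|HH
H/II-1 ? I-1×I-2: hh|Hh|HH
H/II-2 ? ·: hh|Hh|HH
H/III-1 ? II-2×II-1: hh|Hh|HH
H/III-2 un ·: hh
H/III-3 aff II-2×II-1: Hh|HH
H/III-4 aff II-2×II-1: Hh|HH
H/IV-1 ? III-1×III-2: hh|Hh
⇒ H over [I-1,I-2,II-1,II-2,III-1,III-2,III-3,III-4,IV-1]: 297 consistent
L/I-1 ? ·: ll|Ll|LL
L/I-2 aff ·: Ll|LL
L/II-1 ? I-1×I-2: ll|Ll
L/II-2 un ·: ll
L/III-1 ? II-2×II-1: ll|Ll
L/III-2 aff ·: Ll|LL
L/III-3 un II-2×II-1: ll
L/III-4 ? II-2×II-1: ll|Ll
L/IV-1 ? III-1×III-2: ll|Ll|LL
⇒ L over [I-1,I-2,II-1,II-2,III-1,III-2,III-3,III-4,IV-1]: 86 consistent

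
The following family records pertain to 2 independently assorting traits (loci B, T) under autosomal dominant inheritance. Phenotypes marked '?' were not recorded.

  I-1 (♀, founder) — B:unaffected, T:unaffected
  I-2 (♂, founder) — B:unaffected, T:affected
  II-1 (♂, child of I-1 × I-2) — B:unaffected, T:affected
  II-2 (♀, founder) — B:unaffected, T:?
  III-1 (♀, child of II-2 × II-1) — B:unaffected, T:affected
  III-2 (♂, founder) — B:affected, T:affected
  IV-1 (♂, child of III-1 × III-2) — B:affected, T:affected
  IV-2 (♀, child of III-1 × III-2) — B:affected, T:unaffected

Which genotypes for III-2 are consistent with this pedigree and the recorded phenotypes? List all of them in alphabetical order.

B/I-1 un ·: bb
B/I-2 un ·: bb
B/II-1 un I-1×I-2: bb
B/II-2 un ·: bb
B/III-1 un II-2×II-1: bb
B/III-2 aff ·: Bb|BB
B/IV-1 aff III-1×III-2: Bb
B/IV-2 aff III-1×III-2: Bb
⇒ B over [I-1,I-2,II-1,II-2,III-1,III-2,IV-1,IV-2]: 2 consistent
T/I-1 un ·: tt
T/I-2 aff ·: Tt|TT
T/II-1 aff I-1×I-2: Tt
T/II-2 ? ·: tt|Tt|TT
T/III-1 aff II-2×II-1: Tt
T/III-2 aff ·: Tt
T/IV-1 aff III-1×III-2: Tt|TT
T/IV-2 un III-1×III-2: tt
⇒ T over [I-1,I-2,II-1,II-2,III-1,III-2,IV-1,IV-2]: 12 consistent

III-2 ∈ {BB Tt, Bb Tt}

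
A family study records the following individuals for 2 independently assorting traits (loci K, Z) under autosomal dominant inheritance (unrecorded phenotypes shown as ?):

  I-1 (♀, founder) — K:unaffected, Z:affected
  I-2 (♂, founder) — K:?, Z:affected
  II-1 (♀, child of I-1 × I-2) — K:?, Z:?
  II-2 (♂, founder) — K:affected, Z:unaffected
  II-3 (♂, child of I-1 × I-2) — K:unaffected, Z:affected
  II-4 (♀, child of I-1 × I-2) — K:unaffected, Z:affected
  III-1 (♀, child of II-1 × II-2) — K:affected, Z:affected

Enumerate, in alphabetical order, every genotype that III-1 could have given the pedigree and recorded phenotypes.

K/I-1 un ·: kk
K/I-2 ? ·: kk|Kk
K/II-1 ? I-1×I-2: kk|Kk
K/II-2 aff ·: Kk|KK
K/II-3 un I-1×I-2: kk
K/II-4 un I-1×I-2: kk
K/III-1 aff II-1×II-2: Kk|KK
⇒ K over [I-1,I-2,II-1,II-2,II-3,II-4,III-1]: 8 consistent
Z/I-1 aff ·: Zz|ZZ
Z/I-2 aff ·: Zz|ZZ
Z/II-1 ? I-1×I-2: Zz|ZZ
Z/II-2 un ·: zz
Z/II-3 aff I-1×I-2: Zz|ZZ
Z/II-4 aff I-1×I-2: Zz|ZZ
Z/III-1 aff II-1×II-2: Zz
⇒ Z over [I-1,I-2,II-1,II-2,II-3,II-4,III-1]: 25 consistent

III-1 ∈ {KK Zz, Kk Zz}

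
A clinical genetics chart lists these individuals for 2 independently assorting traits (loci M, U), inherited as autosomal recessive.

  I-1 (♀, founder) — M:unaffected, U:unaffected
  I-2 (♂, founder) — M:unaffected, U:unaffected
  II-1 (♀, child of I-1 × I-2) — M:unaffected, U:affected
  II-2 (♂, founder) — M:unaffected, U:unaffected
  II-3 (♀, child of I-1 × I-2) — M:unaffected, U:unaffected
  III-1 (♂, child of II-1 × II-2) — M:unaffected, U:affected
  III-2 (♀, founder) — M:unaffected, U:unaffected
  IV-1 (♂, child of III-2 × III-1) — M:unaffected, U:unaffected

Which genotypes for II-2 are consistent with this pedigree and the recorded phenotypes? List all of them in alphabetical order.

II-2 ∈ {MM Uu, Mm Uu}

M/I-1 un ·: MM|Mm
M/I-2 un ·: MM|Mm
M/II-1 un I-1×I-2: MM|Mm
M/II-2 un ·: MM|Mm
M/II-3 un I-1×I-2: MM|Mm
M/III-1 un II-1×II-2: MM|Mm
M/III-2 un ·: MM|Mm
M/IV-1 un III-2×III-1: MM|Mm
⇒ M over [I-1,I-2,II-1,II-2,II-3,III-1,III-2,IV-1]: 154 consistent
U/I-1 un ·: Uu
U/I-2 un ·: Uu
U/II-1 aff I-1×I-2: uu
U/II-2 un ·: Uu
U/II-3 un I-1×I-2: UU|Uu
U/III-1 aff II-1×II-2: uu
U/III-2 un ·: UU|Uu
U/IV-1 un III-2×III-1: Uu
⇒ U over [I-1,I-2,II-1,II-2,II-3,III-1,III-2,IV-1]: 4 consistent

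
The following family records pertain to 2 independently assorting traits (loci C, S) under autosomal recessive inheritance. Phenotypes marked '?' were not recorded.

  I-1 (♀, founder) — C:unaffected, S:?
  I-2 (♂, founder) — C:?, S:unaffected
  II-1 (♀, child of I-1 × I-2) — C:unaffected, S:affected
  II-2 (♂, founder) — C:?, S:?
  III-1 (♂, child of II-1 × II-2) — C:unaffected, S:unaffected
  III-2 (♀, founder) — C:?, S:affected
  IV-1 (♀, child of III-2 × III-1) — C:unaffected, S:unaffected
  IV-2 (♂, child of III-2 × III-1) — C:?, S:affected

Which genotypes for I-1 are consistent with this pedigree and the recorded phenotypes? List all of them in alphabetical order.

C/I-1 un ·: CC|Cc
C/I-2 ? ·: CC|Cc|cc
C/II-1 un I-1×I-2: CC|Cc
C/II-2 ? ·: CC|Cc|cc
C/III-1 un II-1×II-2: CC|Cc
C/III-2 ? ·: CC|Cc|cc
C/IV-1 un III-2×III-1: CC|Cc
C/IV-2 ? III-2×III-1: CC|Cc|cc
⇒ C over [I-1,I-2,II-1,II-2,III-1,III-2,IV-1,IV-2]: 384 consistent
S/I-1 ? ·: Ss|ss
S/I-2 un ·: Ss
S/II-1 aff I-1×I-2: ss
S/II-2 ? ·: SS|Ss
S/III-1 un II-1×II-2: Ss
S/III-2 aff ·: ss
S/IV-1 un III-2×III-1: Ss
S/IV-2 aff III-2×III-1: ss
⇒ S over [I-1,I-2,II-1,II-2,III-1,III-2,IV-1,IV-2]: 4 consistent

I-1 ∈ {CC Ss, CC ss, Cc Ss, Cc ss}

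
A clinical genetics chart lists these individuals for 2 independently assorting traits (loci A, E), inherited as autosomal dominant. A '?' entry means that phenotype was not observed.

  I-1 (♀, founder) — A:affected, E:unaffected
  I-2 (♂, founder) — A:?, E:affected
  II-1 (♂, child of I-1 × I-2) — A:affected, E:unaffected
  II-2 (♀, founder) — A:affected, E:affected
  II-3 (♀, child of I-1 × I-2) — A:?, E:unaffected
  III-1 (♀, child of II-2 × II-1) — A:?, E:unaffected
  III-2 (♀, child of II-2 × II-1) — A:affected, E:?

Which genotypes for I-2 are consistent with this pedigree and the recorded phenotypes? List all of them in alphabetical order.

A/I-1 aff ·: Aa|AA
A/I-2 ? ·: aa|Aa|AA
A/II-1 aff I-1×I-2: Aa|AA
A/II-2 aff ·: Aa|AA
A/II-3 ? I-1×I-2: aa|Aa|AA
A/III-1 ? II-2×II-1: aa|Aa|AA
A/III-2 aff II-2×II-1: Aa|AA
⇒ A over [I-1,I-2,II-1,II-2,II-3,III-1,III-2]: 140 consistent
E/I-1 un ·: ee
E/I-2 aff ·: Ee
E/II-1 un I-1×I-2: ee
E/II-2 aff ·: Ee
E/II-3 un I-1×I-2: ee
E/III-1 un II-2×II-1: ee
E/III-2 ? II-2×II-1: ee|Ee
⇒ E over [I-1,I-2,II-1,II-2,II-3,III-1,III-2]: 2 consistent

I-2 ∈ {AA Ee, Aa Ee, aa Ee}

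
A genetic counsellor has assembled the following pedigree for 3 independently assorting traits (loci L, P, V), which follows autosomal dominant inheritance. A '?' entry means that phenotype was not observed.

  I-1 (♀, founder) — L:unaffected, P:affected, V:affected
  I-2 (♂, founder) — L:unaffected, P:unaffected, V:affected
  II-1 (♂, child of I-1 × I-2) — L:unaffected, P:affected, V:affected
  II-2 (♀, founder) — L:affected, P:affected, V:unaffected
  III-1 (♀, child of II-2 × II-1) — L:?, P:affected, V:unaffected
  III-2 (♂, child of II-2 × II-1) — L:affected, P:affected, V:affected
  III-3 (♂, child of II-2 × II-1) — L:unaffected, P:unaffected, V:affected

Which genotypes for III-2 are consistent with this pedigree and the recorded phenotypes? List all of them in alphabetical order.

L/I-1 un ·: ll
L/I-2 un ·: ll
L/II-1 un I-1×I-2: ll
L/II-2 aff ·: Ll
L/III-1 ? II-2×II-1: ll|Ll
L/III-2 aff II-2×II-1: Ll
L/III-3 un II-2×II-1: ll
⇒ L over [I-1,I-2,II-1,II-2,III-1,III-2,III-3]: 2 consistent
P/I-1 aff ·: Pp|PP
P/I-2 un ·: pp
P/II-1 aff I-1×I-2: Pp
P/II-2 aff ·: Pp
P/III-1 aff II-2×II-1: Pp|PP
P/III-2 aff II-2×II-1: Pp|PP
P/III-3 un II-2×II-1: pp
⇒ P over [I-1,I-2,II-1,II-2,III-1,III-2,III-3]: 8 consistent
V/I-1 aff ·: Vv|VV
V/I-2 aff ·: Vv|VV
V/II-1 aff I-1×I-2: Vv
V/II-2 un ·: vv
V/III-1 un II-2×II-1: vv
V/III-2 aff II-2×II-1: Vv
V/III-3 aff II-2×II-1: Vv
⇒ V over [I-1,I-2,II-1,II-2,III-1,III-2,III-3]: 3 consistent

III-2 ∈ {Ll PP Vv, Ll Pp Vv}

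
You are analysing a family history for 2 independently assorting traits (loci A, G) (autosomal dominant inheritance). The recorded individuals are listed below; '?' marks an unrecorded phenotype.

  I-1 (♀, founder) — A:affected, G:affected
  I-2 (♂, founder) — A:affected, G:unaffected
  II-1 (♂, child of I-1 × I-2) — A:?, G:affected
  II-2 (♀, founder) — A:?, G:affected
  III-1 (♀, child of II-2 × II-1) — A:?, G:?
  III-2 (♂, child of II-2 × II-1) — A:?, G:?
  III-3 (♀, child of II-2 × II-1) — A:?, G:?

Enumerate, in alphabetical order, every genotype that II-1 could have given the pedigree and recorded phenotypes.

A/I-1 aff ·: Aa|AA
A/I-2 aff ·: Aa|AA
A/II-1 ? I-1×I-2: aa|Aa|AA
A/II-2 ? ·: aa|Aa|AA
A/III-1 ? II-2×II-1: aa|Aa|AA
A/III-2 ? II-2×II-1: aa|Aa|AA
A/III-3 ? II-2×II-1: aa|Aa|AA
⇒ A over [I-1,I-2,II-1,II-2,III-1,III-2,III-3]: 179 consistent
G/I-1 aff ·: Gg|GG
G/I-2 un ·: gg
G/II-1 aff I-1×I-2: Gg
G/II-2 aff ·: Gg|GG
G/III-1 ? II-2×II-1: gg|Gg|GG
G/III-2 ? II-2×II-1: gg|Gg|GG
G/III-3 ? II-2×II-1: gg|Gg|GG
⇒ G over [I-1,I-2,II-1,II-2,III-1,III-2,III-3]: 70 consistent

II-1 ∈ {AA Gg, Aa Gg, aa Gg}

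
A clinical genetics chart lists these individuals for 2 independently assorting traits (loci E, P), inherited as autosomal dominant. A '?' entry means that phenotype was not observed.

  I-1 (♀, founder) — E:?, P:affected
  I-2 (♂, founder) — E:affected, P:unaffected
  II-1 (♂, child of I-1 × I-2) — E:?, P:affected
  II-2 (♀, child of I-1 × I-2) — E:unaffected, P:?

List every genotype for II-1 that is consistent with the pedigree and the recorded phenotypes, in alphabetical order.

II-1 ∈ {EE Pp, Ee Pp, ee Pp}

E/I-1 ? ·: ee|Ee
E/I-2 aff ·: Ee
E/II-1 ? I-1×I-2: ee|Ee|EE
E/II-2 un I-1×I-2: ee
⇒ E over [I-1,I-2,II-1,II-2]: 5 consistent
P/I-1 aff ·: Pp|PP
P/I-2 un ·: pp
P/II-1 aff I-1×I-2: Pp
P/II-2 ? I-1×I-2: pp|Pp
⇒ P over [I-1,I-2,II-1,II-2]: 3 consistent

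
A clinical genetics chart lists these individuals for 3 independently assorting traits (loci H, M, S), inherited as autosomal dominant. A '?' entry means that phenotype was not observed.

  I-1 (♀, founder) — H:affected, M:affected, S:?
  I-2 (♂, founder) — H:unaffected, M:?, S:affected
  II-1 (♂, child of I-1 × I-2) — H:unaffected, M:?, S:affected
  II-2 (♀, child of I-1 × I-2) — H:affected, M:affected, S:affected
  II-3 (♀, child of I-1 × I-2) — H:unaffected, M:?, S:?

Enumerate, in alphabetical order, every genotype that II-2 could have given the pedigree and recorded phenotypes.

II-2 ∈ {Hh MM SS, Hh MM Ss, Hh Mm SS, Hh Mm Ss}

H/I-1 aff ·: Hh
H/I-2 un ·: hh
H/II-1 un I-1×I-2: hh
H/II-2 aff I-1×I-2: Hh
H/II-3 un I-1×I-2: hh
⇒ H over [I-1,I-2,II-1,II-2,II-3]: 1 consistent
M/I-1 aff ·: Mm|MM
M/I-2 ? ·: mm|Mm|MM
M/II-1 ? I-1×I-2: mm|Mm|MM
M/II-2 aff I-1×I-2: Mm|MM
M/II-3 ? I-1×I-2: mm|Mm|MM
⇒ M over [I-1,I-2,II-1,II-2,II-3]: 40 consistent
S/I-1 ? ·: ss|Ss|SS
S/I-2 aff ·: Ss|SS
S/II-1 aff I-1×I-2: Ss|SS
S/II-2 aff I-1×I-2: Ss|SS
S/II-3 ? I-1×I-2: ss|Ss|SS
⇒ S over [I-1,I-2,II-1,II-2,II-3]: 32 consistent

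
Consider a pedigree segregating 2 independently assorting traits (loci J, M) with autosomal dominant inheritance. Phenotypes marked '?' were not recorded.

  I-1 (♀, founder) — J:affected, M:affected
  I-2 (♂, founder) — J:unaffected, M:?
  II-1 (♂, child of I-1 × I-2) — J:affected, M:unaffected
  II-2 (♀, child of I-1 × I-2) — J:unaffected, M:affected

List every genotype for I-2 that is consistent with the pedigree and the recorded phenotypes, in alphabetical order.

I-2 ∈ {jj Mm, jj mm}

J/I-1 aff ·: Jj
J/I-2 un ·: jj
J/II-1 aff I-1×I-2: Jj
J/II-2 un I-1×I-2: jj
⇒ J over [I-1,I-2,II-1,II-2]: 1 consistent
M/I-1 aff ·: Mm
M/I-2 ? ·: mm|Mm
M/II-1 un I-1×I-2: mm
M/II-2 aff I-1×I-2: Mm|MM
⇒ M over [I-1,I-2,II-1,II-2]: 3 consistent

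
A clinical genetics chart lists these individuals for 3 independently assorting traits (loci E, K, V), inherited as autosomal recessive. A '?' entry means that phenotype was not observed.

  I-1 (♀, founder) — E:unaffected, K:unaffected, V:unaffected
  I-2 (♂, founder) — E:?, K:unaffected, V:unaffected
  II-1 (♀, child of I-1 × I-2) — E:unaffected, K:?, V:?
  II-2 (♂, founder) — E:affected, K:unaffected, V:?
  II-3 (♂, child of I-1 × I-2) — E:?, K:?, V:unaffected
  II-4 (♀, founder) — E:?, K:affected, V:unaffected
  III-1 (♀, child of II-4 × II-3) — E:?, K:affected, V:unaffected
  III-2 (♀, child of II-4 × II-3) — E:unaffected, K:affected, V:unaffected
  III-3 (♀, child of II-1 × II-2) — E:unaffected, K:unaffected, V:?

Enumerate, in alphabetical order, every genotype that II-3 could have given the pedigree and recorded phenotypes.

II-3 ∈ {EE Kk VV, EE Kk Vv, EE kk VV, EE kk Vv, Ee Kk VV, Ee Kk Vv, Ee kk VV, Ee kk Vv, ee Kk VV, ee Kk Vv, ee kk VV, ee kk Vv}

E/I-1 un ·: EE|Ee
E/I-2 ? ·: EE|Ee|ee
E/II-1 un I-1×I-2: EE|Ee
E/II-2 aff ·: ee
E/II-3 ? I-1×I-2: EE|Ee|ee
E/II-4 ? ·: EE|Ee|ee
E/III-1 ? II-4×II-3: EE|Ee|ee
E/III-2 un II-4×II-3: EE|Ee
E/III-3 un II-1×II-2: Ee
⇒ E over [I-1,I-2,II-1,II-2,II-3,II-4,III-1,III-2,III-3]: 147 consistent
K/I-1 un ·: KK|Kk
K/I-2 un ·: KK|Kk
K/II-1 ? I-1×I-2: KK|Kk|kk
K/II-2 un ·: KK|Kk
K/II-3 ? I-1×I-2: Kk|kk
K/II-4 aff ·: kk
K/III-1 aff II-4×II-3: kk
K/III-2 aff II-4×II-3: kk
K/III-3 un II-1×II-2: KK|Kk
⇒ K over [I-1,I-2,II-1,II-2,II-3,II-4,III-1,III-2,III-3]: 32 consistent
V/I-1 un ·: VV|Vv
V/I-2 un ·: VV|Vv
V/II-1 ? I-1×I-2: VV|Vv|vv
V/II-2 ? ·: VV|Vv|vv
V/II-3 un I-1×I-2: VV|Vv
V/II-4 un ·: VV|Vv
V/III-1 un II-4×II-3: VV|Vv
V/III-2 un II-4×II-3: VV|Vv
V/III-3 ? II-1×II-2: VV|Vv|vv
⇒ V over [I-1,I-2,II-1,II-2,II-3,II-4,III-1,III-2,III-3]: 501 consistent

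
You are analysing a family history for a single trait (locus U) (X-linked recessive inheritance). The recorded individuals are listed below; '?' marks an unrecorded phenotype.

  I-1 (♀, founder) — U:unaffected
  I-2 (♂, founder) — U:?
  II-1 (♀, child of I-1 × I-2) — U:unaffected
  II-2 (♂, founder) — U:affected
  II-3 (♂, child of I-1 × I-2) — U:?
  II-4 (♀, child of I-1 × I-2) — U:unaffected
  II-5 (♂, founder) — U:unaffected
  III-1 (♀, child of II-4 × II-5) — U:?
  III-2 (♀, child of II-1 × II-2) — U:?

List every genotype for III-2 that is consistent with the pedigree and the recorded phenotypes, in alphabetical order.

U/I-1 un ·: X^UX^U|X^UX^u
U/I-2 ? ·: X^UY|X^uY
U/II-1 un I-1×I-2: X^UX^U|X^UX^u
U/II-2 aff ·: X^uY
U/II-3 ? I-1×I-2: X^UY|X^uY
U/II-4 un I-1×I-2: X^UX^U|X^UX^u
U/II-5 un ·: X^UY
U/III-1 ? II-4×II-5: X^UX^U|X^UX^u
U/III-2 ? II-1×II-2: X^UX^u|X^uX^u
⇒ U over [I-1,I-2,II-1,II-2,II-3,II-4,II-5,III-1,III-2]: 31 consistent

III-2 ∈ {X^UX^u, X^uX^u}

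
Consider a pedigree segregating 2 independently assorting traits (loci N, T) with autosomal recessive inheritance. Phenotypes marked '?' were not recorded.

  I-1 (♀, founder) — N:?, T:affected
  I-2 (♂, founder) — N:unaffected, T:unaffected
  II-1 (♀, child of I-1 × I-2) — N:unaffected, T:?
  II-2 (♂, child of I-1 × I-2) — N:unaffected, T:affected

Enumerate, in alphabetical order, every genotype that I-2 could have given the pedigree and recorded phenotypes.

N/I-1 ? ·: NN|Nn|nn
N/I-2 un ·: NN|Nn
N/II-1 un I-1×I-2: NN|Nn
N/II-2 un I-1×I-2: NN|Nn
⇒ N over [I-1,I-2,II-1,II-2]: 15 consistent
T/I-1 aff ·: tt
T/I-2 un ·: Tt
T/II-1 ? I-1×I-2: Tt|tt
T/II-2 aff I-1×I-2: tt
⇒ T over [I-1,I-2,II-1,II-2]: 2 consistent

I-2 ∈ {NN Tt, Nn Tt}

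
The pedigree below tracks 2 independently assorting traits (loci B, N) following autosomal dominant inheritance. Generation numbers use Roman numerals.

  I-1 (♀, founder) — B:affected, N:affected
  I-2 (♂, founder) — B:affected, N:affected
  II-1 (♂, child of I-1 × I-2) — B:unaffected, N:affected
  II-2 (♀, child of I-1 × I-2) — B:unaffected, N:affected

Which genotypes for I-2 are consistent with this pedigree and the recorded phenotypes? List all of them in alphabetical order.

B/I-1 aff ·: Bb
B/I-2 aff ·: Bb
B/II-1 un I-1×I-2: bb
B/II-2 un I-1×I-2: bb
⇒ B over [I-1,I-2,II-1,II-2]: 1 consistent
N/I-1 aff ·: Nn|NN
N/I-2 aff ·: Nn|NN
N/II-1 aff I-1×I-2: Nn|NN
N/II-2 aff I-1×I-2: Nn|NN
⇒ N over [I-1,I-2,II-1,II-2]: 13 consistent

I-2 ∈ {Bb NN, Bb Nn}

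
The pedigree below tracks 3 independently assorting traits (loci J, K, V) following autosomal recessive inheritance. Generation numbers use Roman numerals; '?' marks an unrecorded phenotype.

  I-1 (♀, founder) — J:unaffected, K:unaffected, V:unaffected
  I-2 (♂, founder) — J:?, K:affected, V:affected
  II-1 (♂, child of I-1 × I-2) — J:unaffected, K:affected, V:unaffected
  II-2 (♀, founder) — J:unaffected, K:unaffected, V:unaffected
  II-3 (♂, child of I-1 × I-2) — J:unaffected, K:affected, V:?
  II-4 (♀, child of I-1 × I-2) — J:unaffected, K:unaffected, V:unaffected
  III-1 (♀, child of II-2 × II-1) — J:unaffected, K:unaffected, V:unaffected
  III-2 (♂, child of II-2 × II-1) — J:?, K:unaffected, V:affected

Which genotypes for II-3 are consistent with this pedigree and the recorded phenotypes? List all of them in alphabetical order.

J/I-1 un ·: JJ|Jj
J/I-2 ? ·: JJ|Jj|jj
J/II-1 un I-1×I-2: JJ|Jj
J/II-2 un ·: JJ|Jj
J/II-3 un I-1×I-2: JJ|Jj
J/II-4 un I-1×I-2: JJ|Jj
J/III-1 un II-2×II-1: JJ|Jj
J/III-2 ? II-2×II-1: JJ|Jj|jj
⇒ J over [I-1,I-2,II-1,II-2,II-3,II-4,III-1,III-2]: 205 consistent
K/I-1 un ·: Kk
K/I-2 aff ·: kk
K/II-1 aff I-1×I-2: kk
K/II-2 un ·: KK|Kk
K/II-3 aff I-1×I-2: kk
K/II-4 un I-1×I-2: Kk
K/III-1 un II-2×II-1: Kk
K/III-2 un II-2×II-1: Kk
⇒ K over [I-1,I-2,II-1,II-2,II-3,II-4,III-1,III-2]: 2 consistent
V/I-1 un ·: VV|Vv
V/I-2 aff ·: vv
V/II-1 un I-1×I-2: Vv
V/II-2 un ·: Vv
V/II-3 ? I-1×I-2: Vv|vv
V/II-4 un I-1×I-2: Vv
V/III-1 un II-2×II-1: VV|Vv
V/III-2 aff II-2×II-1: vv
⇒ V over [I-1,I-2,II-1,II-2,II-3,II-4,III-1,III-2]: 6 consistent

II-3 ∈ {JJ kk Vv, JJ kk vv, Jj kk Vv, Jj kk vv}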